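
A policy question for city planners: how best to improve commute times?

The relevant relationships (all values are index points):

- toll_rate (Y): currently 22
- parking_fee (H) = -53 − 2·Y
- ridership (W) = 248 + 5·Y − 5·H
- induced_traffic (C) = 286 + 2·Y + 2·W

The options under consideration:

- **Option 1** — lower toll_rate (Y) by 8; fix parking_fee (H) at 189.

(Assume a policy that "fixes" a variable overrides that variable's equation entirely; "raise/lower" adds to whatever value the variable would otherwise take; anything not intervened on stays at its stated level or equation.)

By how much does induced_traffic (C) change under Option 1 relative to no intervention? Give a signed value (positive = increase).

Baseline:
  Y = 22
  H = -53 − 2·22 = -97
  W = 248 + 5·22 − 5·(-97) = 843
  C = 286 + 2·22 + 2·843 = 2016
Option 1 (Y − 8, H := 189):
  Y = 22 − 8 = 14
  H = 189
  W = 248 + 5·14 − 5·189 = -627
  C = 286 + 2·14 + 2·(-627) = -940
Change in C: -940 − 2016 = -2956

-2956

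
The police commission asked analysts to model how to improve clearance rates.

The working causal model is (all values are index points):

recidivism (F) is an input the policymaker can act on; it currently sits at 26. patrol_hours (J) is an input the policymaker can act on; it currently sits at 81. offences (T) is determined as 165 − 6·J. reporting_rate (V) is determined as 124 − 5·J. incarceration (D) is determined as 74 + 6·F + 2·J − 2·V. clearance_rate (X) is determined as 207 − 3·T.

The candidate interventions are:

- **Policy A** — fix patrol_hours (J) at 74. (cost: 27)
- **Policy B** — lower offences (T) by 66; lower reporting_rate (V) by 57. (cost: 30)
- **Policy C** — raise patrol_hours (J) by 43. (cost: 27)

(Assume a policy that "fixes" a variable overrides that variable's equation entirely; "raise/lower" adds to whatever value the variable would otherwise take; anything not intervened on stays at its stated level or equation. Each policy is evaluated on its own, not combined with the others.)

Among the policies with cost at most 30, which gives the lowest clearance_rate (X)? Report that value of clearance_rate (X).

Policy A (J := 74):
  J = 74
  T = 165 − 6·74 = -279
  X = 207 − 3·(-279) = 1044
Policy B (T − 66, V − 57):
  J = 81
  T = 165 − 6·81 (−66 from intervention) = -387
  X = 207 − 3·(-387) = 1368
Policy C (J + 43):
  J = 81 + 43 = 124
  T = 165 − 6·124 = -579
  X = 207 − 3·(-579) = 1944
Comparing — Policy A: X=1044, Policy B: X=1368, Policy C: X=1944. Lowest is 1044 (Policy A).

1044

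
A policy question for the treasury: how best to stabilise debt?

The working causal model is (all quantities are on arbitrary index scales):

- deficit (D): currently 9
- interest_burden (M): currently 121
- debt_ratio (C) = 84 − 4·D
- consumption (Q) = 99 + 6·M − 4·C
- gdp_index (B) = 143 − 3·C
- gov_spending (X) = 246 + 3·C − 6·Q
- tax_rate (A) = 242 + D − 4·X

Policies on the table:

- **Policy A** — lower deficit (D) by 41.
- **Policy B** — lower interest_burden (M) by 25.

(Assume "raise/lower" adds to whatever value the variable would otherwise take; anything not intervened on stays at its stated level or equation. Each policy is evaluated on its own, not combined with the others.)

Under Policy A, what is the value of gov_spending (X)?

Policy A (D − 41):
  D = 9 − 41 = -32
  M = 121
  C = 84 − 4·(-32) = 212
  Q = 99 + 6·121 − 4·212 = -23
  X = 246 + 3·212 − 6·(-23) = 1020

1020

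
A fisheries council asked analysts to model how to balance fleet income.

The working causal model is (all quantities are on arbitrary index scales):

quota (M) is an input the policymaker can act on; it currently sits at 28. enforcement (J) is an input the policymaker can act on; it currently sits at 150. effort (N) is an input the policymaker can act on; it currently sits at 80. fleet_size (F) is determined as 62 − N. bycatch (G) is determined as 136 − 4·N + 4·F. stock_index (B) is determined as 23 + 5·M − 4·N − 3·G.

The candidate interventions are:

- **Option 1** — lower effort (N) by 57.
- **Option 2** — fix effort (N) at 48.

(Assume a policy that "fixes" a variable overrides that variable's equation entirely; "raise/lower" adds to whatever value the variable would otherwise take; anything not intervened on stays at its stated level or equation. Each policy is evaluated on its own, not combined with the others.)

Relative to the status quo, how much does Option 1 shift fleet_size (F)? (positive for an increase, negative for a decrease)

Baseline:
  N = 80
  F = 62 − 80 = -18
Option 1 (N − 57):
  N = 80 − 57 = 23
  F = 62 − 23 = 39
Change in F: 39 − (-18) = 57

57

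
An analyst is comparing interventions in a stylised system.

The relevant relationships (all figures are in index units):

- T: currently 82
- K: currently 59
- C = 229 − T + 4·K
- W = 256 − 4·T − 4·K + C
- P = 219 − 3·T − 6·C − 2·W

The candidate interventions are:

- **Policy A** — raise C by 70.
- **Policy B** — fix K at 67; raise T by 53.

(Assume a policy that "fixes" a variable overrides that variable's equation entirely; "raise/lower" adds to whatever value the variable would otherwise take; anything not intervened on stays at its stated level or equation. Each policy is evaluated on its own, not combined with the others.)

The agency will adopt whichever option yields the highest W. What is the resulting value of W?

Policy A (C + 70):
  T = 82
  K = 59
  C = 229 − 82 + 4·59 (+70 from intervention) = 453
  W = 256 − 4·82 − 4·59 + 453 = 145
Policy B (K := 67, T + 53):
  T = 82 + 53 = 135
  K = 67
  C = 229 − 135 + 4·67 = 362
  W = 256 − 4·135 − 4·67 + 362 = -190
Comparing — Policy A: W=145, Policy B: W=-190. Highest is 145 (Policy A).

145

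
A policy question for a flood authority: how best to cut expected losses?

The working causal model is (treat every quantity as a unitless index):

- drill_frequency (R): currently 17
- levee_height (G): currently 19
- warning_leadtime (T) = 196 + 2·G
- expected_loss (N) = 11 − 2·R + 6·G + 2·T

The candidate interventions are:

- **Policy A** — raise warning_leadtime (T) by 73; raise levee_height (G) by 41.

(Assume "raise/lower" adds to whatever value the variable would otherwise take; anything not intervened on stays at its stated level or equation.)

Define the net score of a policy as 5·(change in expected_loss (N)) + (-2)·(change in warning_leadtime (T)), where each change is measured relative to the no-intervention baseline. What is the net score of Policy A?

2470

Baseline:
  R = 17
  G = 19
  T = 196 + 2·19 = 234
  N = 11 − 2·17 + 6·19 + 2·234 = 559
Policy A (T + 73, G + 41):
  R = 17
  G = 19 + 41 = 60
  T = 196 + 2·60 (+73 from intervention) = 389
  N = 11 − 2·17 + 6·60 + 2·389 = 1115
ΔN = 1115 − 559 = 556; ΔT = 389 − 234 = 155
Score = 5·556 + (-2)·155 = 2470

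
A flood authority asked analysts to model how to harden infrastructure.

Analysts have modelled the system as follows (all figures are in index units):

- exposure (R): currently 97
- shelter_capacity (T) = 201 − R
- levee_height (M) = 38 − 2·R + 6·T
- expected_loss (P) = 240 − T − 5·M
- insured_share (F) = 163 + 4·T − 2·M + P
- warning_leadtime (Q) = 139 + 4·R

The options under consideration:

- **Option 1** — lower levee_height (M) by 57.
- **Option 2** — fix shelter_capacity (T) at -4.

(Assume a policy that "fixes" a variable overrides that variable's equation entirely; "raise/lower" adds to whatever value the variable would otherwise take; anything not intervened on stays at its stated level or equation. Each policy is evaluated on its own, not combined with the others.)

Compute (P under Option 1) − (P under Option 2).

Option 1 (M − 57):
  R = 97
  T = 201 − 97 = 104
  M = 38 − 2·97 + 6·104 (−57 from intervention) = 411
  P = 240 − 104 − 5·411 = -1919
Option 2 (T := -4):
  R = 97
  T = -4
  M = 38 − 2·97 + 6·(-4) = -180
  P = 240 − (-4) − 5·(-180) = 1144
P: -1919 − 1144 = -3063

-3063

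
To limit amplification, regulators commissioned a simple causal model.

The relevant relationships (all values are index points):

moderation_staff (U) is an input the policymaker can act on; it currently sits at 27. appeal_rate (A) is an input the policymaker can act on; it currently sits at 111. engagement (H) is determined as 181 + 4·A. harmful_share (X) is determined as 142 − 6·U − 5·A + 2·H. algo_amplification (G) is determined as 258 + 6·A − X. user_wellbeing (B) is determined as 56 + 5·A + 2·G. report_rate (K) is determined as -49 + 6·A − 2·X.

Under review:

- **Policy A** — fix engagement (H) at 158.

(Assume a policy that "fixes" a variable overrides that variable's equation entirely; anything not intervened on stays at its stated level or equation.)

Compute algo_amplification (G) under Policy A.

1183

Policy A (H := 158):
  U = 27
  A = 111
  H = 158
  X = 142 − 6·27 − 5·111 + 2·158 = -259
  G = 258 + 6·111 − (-259) = 1183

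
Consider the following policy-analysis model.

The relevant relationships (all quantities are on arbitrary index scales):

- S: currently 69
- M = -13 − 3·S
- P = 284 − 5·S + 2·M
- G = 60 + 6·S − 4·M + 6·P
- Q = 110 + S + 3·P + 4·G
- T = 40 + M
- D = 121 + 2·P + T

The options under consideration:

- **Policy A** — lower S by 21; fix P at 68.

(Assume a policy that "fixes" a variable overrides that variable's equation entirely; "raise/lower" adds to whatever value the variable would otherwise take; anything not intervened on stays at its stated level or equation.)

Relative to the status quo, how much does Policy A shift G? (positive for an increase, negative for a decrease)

3036

Baseline:
  S = 69
  M = -13 − 3·69 = -220
  P = 284 − 5·69 + 2·(-220) = -501
  G = 60 + 6·69 − 4·(-220) + 6·(-501) = -1652
Policy A (S − 21, P := 68):
  S = 69 − 21 = 48
  M = -13 − 3·48 = -157
  P = 68
  G = 60 + 6·48 − 4·(-157) + 6·68 = 1384
Change in G: 1384 − (-1652) = 3036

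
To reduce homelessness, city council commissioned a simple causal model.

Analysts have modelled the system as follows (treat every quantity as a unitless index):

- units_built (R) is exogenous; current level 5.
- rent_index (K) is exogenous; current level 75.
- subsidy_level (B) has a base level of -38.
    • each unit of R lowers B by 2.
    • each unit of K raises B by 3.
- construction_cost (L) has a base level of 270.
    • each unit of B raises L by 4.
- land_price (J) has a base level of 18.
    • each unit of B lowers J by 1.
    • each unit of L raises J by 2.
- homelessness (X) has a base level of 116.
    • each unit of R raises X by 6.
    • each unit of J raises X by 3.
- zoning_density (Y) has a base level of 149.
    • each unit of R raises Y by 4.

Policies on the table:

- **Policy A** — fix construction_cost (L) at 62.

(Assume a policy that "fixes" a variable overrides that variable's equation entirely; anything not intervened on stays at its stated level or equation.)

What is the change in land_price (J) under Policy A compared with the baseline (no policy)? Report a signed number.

-1832

Baseline:
  R = 5
  K = 75
  B = -38 − 2·5 + 3·75 = 177
  L = 270 + 4·177 = 978
  J = 18 − 177 + 2·978 = 1797
Policy A (L := 62):
  R = 5
  K = 75
  B = -38 − 2·5 + 3·75 = 177
  L = 62
  J = 18 − 177 + 2·62 = -35
Change in J: -35 − 1797 = -1832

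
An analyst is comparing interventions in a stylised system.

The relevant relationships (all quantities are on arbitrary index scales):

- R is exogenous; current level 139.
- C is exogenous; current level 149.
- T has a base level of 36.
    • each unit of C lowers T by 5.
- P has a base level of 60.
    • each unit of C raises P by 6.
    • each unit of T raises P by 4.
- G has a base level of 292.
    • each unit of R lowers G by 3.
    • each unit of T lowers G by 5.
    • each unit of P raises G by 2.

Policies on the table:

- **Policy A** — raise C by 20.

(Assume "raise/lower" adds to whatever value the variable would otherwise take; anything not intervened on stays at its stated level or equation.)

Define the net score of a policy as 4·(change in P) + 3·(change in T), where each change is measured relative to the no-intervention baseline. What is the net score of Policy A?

-1420

Baseline:
  C = 149
  T = 36 − 5·149 = -709
  P = 60 + 6·149 + 4·(-709) = -1882
Policy A (C + 20):
  C = 149 + 20 = 169
  T = 36 − 5·169 = -809
  P = 60 + 6·169 + 4·(-809) = -2162
ΔP = -2162 − (-1882) = -280; ΔT = -809 − (-709) = -100
Score = 4·(-280) + 3·(-100) = -1420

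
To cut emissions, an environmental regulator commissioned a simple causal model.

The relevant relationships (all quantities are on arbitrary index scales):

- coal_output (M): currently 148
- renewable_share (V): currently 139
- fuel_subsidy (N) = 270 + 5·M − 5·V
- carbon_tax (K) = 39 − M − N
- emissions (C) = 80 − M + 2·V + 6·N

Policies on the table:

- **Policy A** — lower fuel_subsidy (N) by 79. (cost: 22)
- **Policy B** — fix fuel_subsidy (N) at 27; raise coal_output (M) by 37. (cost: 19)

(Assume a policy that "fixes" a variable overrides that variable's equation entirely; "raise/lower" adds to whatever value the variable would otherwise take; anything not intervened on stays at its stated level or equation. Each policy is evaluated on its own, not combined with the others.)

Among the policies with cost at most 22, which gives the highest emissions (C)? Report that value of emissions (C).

1626

Policy A (N − 79):
  M = 148
  V = 139
  N = 270 + 5·148 − 5·139 (−79 from intervention) = 236
  C = 80 − 148 + 2·139 + 6·236 = 1626
Policy B (N := 27, M + 37):
  M = 148 + 37 = 185
  V = 139
  N = 27
  C = 80 − 185 + 2·139 + 6·27 = 335
Comparing — Policy A: C=1626, Policy B: C=335. Highest is 1626 (Policy A).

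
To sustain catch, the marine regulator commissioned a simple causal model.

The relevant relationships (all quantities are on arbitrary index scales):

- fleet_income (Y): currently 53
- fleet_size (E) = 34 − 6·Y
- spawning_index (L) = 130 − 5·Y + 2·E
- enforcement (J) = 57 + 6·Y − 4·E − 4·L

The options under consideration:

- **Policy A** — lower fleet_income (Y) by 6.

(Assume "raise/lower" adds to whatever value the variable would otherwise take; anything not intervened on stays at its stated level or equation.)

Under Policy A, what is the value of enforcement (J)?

3735

Policy A (Y − 6):
  Y = 53 − 6 = 47
  E = 34 − 6·47 = -248
  L = 130 − 5·47 + 2·(-248) = -601
  J = 57 + 6·47 − 4·(-248) − 4·(-601) = 3735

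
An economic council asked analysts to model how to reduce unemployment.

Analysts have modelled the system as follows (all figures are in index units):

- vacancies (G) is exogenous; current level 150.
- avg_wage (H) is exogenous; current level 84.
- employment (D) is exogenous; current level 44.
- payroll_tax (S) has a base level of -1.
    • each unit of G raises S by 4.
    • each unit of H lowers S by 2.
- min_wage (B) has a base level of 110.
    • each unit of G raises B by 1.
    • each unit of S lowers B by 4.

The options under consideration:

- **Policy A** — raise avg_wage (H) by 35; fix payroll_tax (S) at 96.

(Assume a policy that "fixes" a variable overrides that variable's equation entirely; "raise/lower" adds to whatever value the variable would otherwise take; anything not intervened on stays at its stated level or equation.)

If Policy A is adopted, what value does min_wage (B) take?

-124

Policy A (H + 35, S := 96):
  G = 150
  H = 84 + 35 = 119
  S = 96
  B = 110 + 150 − 4·96 = -124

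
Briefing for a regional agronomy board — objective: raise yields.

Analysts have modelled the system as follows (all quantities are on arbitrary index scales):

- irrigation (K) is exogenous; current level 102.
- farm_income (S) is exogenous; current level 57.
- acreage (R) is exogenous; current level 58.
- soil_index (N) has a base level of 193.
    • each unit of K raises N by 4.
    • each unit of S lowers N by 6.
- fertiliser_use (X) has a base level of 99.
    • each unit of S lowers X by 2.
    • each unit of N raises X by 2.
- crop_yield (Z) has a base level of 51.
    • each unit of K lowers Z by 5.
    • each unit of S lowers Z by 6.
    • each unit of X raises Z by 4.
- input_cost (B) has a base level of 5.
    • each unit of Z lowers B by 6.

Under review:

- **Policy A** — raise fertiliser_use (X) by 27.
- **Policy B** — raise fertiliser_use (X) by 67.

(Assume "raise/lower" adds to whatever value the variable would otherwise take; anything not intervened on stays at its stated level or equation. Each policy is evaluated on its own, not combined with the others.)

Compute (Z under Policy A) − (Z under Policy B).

-160

Policy A (X + 27):
  K = 102
  S = 57
  N = 193 + 4·102 − 6·57 = 259
  X = 99 − 2·57 + 2·259 (+27 from intervention) = 530
  Z = 51 − 5·102 − 6·57 + 4·530 = 1319
Policy B (X + 67):
  K = 102
  S = 57
  N = 193 + 4·102 − 6·57 = 259
  X = 99 − 2·57 + 2·259 (+67 from intervention) = 570
  Z = 51 − 5·102 − 6·57 + 4·570 = 1479
Z: 1319 − 1479 = -160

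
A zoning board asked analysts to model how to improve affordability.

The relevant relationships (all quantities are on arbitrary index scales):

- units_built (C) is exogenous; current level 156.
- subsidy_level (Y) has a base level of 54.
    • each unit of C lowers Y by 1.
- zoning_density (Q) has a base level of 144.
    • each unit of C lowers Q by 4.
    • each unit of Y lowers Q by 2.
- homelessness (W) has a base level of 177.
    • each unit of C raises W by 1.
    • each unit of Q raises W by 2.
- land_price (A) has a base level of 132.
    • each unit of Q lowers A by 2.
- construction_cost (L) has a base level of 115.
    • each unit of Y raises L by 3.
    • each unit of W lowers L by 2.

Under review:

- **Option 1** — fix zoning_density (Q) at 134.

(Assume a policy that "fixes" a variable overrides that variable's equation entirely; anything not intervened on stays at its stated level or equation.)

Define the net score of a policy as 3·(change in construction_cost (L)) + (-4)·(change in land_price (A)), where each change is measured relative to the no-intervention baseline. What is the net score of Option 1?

Baseline:
  C = 156
  Y = 54 − 156 = -102
  Q = 144 − 4·156 − 2·(-102) = -276
  W = 177 + 156 + 2·(-276) = -219
  A = 132 − 2·(-276) = 684
  L = 115 + 3·(-102) − 2·(-219) = 247
Option 1 (Q := 134):
  C = 156
  Y = 54 − 156 = -102
  Q = 134
  W = 177 + 156 + 2·134 = 601
  A = 132 − 2·134 = -136
  L = 115 + 3·(-102) − 2·601 = -1393
ΔL = -1393 − 247 = -1640; ΔA = -136 − 684 = -820
Score = 3·(-1640) + (-4)·(-820) = -1640

-1640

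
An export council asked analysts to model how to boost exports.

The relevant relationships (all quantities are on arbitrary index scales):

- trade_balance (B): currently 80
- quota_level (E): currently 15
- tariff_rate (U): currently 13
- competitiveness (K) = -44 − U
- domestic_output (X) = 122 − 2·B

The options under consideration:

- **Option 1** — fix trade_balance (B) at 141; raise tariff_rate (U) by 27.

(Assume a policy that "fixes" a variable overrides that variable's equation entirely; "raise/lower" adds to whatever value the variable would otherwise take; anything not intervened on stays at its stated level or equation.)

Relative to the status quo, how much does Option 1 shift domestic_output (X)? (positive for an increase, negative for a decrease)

Baseline:
  B = 80
  X = 122 − 2·80 = -38
Option 1 (B := 141, U + 27):
  B = 141
  X = 122 − 2·141 = -160
Change in X: -160 − (-38) = -122

-122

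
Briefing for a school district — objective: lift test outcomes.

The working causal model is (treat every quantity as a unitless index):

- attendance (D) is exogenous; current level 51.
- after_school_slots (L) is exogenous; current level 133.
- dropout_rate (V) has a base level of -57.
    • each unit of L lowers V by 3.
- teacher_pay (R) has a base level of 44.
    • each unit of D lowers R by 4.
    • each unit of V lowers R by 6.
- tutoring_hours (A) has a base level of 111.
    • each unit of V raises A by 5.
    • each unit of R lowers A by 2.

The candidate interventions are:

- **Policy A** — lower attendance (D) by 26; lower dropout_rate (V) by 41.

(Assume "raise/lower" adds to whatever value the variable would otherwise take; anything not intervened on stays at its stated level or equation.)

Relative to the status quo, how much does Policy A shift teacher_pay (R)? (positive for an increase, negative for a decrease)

Baseline:
  D = 51
  L = 133
  V = -57 − 3·133 = -456
  R = 44 − 4·51 − 6·(-456) = 2576
Policy A (D − 26, V − 41):
  D = 51 − 26 = 25
  L = 133
  V = -57 − 3·133 (−41 from intervention) = -497
  R = 44 − 4·25 − 6·(-497) = 2926
Change in R: 2926 − 2576 = 350

350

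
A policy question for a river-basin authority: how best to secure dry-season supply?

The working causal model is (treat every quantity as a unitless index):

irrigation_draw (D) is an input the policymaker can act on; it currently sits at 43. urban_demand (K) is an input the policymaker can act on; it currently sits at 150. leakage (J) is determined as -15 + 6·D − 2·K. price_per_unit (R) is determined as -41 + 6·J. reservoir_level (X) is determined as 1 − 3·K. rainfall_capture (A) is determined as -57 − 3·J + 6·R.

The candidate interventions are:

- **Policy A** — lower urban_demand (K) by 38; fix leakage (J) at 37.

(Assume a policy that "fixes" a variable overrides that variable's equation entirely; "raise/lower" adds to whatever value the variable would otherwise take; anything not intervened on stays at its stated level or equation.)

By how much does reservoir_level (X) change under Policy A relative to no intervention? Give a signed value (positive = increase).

Baseline:
  K = 150
  X = 1 − 3·150 = -449
Policy A (K − 38, J := 37):
  K = 150 − 38 = 112
  X = 1 − 3·112 = -335
Change in X: -335 − (-449) = 114

114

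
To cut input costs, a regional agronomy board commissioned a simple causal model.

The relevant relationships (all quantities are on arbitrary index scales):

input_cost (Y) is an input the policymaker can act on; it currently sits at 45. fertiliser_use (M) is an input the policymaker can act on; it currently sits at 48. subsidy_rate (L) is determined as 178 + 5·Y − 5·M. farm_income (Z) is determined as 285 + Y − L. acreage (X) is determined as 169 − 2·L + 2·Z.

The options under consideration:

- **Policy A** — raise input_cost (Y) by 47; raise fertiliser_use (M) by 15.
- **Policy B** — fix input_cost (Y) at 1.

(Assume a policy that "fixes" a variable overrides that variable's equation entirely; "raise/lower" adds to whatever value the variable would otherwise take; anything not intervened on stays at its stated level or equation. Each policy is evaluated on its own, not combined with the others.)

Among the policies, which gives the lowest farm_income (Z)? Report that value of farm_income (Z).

Policy A (Y + 47, M + 15):
  Y = 45 + 47 = 92
  M = 48 + 15 = 63
  L = 178 + 5·92 − 5·63 = 323
  Z = 285 + 92 − 323 = 54
Policy B (Y := 1):
  Y = 1
  M = 48
  L = 178 + 5·1 − 5·48 = -57
  Z = 285 + 1 − (-57) = 343
Comparing — Policy A: Z=54, Policy B: Z=343. Lowest is 54 (Policy A).

54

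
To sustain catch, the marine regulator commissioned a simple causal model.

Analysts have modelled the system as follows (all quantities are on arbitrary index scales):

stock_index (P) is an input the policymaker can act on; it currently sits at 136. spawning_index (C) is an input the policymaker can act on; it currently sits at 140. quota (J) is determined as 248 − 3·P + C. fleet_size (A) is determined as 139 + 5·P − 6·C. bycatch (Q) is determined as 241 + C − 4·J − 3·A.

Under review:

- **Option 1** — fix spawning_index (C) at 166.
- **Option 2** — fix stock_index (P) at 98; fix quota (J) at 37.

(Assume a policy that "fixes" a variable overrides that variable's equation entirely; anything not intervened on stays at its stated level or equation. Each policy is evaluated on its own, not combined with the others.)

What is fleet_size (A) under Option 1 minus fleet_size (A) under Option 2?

Option 1 (C := 166):
  P = 136
  C = 166
  A = 139 + 5·136 − 6·166 = -177
Option 2 (P := 98, J := 37):
  P = 98
  C = 140
  A = 139 + 5·98 − 6·140 = -211
A: -177 − (-211) = 34

34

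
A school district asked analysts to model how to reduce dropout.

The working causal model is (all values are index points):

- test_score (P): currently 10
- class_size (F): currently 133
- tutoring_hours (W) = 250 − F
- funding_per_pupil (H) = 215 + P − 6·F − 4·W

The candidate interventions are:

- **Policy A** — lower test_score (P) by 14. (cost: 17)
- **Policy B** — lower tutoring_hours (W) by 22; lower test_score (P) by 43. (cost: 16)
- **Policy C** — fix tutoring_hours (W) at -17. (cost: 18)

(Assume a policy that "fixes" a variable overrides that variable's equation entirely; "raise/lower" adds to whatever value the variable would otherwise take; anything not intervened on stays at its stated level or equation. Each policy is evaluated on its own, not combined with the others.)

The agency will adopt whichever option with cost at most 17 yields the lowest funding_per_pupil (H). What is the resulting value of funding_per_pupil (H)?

-1055

Policy A (P − 14):
  P = 10 − 14 = -4
  F = 133
  W = 250 − 133 = 117
  H = 215 + (-4) − 6·133 − 4·117 = -1055
Policy B (W − 22, P − 43):
  P = 10 − 43 = -33
  F = 133
  W = 250 − 133 (−22 from intervention) = 95
  H = 215 + (-33) − 6·133 − 4·95 = -996
Comparing — Policy A: H=-1055, Policy B: H=-996. Lowest is -1055 (Policy A).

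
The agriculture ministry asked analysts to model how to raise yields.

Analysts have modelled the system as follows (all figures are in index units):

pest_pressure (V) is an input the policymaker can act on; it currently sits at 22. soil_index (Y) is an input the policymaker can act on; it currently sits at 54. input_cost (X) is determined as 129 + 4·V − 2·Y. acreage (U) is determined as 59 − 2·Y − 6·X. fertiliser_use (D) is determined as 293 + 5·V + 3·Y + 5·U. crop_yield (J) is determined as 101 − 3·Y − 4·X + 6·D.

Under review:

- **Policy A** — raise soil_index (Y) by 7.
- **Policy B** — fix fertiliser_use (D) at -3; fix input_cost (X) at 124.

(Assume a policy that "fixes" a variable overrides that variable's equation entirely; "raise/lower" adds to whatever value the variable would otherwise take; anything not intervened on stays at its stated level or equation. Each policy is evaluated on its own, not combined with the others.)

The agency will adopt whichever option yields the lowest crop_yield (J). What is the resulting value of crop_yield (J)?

-15936

Policy A (Y + 7):
  V = 22
  Y = 54 + 7 = 61
  X = 129 + 4·22 − 2·61 = 95
  U = 59 − 2·61 − 6·95 = -633
  D = 293 + 5·22 + 3·61 + 5·(-633) = -2579
  J = 101 − 3·61 − 4·95 + 6·(-2579) = -15936
Policy B (D := -3, X := 124):
  V = 22
  Y = 54
  X = 124
  U = 59 − 2·54 − 6·124 = -793
  D = -3
  J = 101 − 3·54 − 4·124 + 6·(-3) = -575
Comparing — Policy A: J=-15936, Policy B: J=-575. Lowest is -15936 (Policy A).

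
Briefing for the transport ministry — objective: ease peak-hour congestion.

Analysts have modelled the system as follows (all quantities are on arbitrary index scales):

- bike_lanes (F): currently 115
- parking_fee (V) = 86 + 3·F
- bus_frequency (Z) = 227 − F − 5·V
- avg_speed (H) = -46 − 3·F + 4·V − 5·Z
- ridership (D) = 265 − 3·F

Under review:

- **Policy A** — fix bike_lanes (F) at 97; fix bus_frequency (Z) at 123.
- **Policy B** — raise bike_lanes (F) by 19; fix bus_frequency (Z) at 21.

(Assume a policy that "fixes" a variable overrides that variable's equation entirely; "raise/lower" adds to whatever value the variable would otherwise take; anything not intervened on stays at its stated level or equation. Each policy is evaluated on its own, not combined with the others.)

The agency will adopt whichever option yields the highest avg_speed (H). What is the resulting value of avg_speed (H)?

Policy A (F := 97, Z := 123):
  F = 97
  V = 86 + 3·97 = 377
  Z = 123
  H = -46 − 3·97 + 4·377 − 5·123 = 556
Policy B (F + 19, Z := 21):
  F = 115 + 19 = 134
  V = 86 + 3·134 = 488
  Z = 21
  H = -46 − 3·134 + 4·488 − 5·21 = 1399
Comparing — Policy A: H=556, Policy B: H=1399. Highest is 1399 (Policy B).

1399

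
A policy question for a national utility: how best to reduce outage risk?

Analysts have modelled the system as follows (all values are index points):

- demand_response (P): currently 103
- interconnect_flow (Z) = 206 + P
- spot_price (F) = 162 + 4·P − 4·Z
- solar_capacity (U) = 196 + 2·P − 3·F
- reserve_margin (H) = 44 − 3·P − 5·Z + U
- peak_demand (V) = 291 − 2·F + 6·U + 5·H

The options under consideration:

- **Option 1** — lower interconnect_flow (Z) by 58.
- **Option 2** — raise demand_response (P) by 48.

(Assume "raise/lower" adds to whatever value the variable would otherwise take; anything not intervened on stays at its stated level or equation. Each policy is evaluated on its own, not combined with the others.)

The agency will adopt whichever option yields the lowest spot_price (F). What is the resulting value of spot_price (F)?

-662

Option 1 (Z − 58):
  P = 103
  Z = 206 + 103 (−58 from intervention) = 251
  F = 162 + 4·103 − 4·251 = -430
Option 2 (P + 48):
  P = 103 + 48 = 151
  Z = 206 + 151 = 357
  F = 162 + 4·151 − 4·357 = -662
Comparing — Option 1: F=-430, Option 2: F=-662. Lowest is -662 (Option 2).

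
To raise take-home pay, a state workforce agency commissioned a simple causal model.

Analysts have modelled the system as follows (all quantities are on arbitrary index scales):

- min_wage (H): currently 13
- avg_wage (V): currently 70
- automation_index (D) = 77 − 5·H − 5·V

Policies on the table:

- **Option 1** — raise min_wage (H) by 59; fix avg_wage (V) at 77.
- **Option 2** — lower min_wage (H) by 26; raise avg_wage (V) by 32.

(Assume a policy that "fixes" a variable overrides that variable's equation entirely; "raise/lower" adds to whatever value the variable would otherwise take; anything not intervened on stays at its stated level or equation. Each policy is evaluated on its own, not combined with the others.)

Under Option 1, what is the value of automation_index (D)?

Option 1 (H + 59, V := 77):
  H = 13 + 59 = 72
  V = 77
  D = 77 − 5·72 − 5·77 = -668

-668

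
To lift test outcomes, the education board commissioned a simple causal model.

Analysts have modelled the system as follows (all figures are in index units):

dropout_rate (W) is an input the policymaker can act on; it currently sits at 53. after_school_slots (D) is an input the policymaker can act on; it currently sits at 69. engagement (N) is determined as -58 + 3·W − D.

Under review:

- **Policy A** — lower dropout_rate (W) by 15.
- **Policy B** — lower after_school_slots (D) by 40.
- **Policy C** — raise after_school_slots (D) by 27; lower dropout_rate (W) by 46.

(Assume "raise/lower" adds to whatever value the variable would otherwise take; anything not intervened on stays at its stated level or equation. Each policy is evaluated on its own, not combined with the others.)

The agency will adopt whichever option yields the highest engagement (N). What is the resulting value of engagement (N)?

Policy A (W − 15):
  W = 53 − 15 = 38
  D = 69
  N = -58 + 3·38 − 69 = -13
Policy B (D − 40):
  W = 53
  D = 69 − 40 = 29
  N = -58 + 3·53 − 29 = 72
Policy C (D + 27, W − 46):
  W = 53 − 46 = 7
  D = 69 + 27 = 96
  N = -58 + 3·7 − 96 = -133
Comparing — Policy A: N=-13, Policy B: N=72, Policy C: N=-133. Highest is 72 (Policy B).

72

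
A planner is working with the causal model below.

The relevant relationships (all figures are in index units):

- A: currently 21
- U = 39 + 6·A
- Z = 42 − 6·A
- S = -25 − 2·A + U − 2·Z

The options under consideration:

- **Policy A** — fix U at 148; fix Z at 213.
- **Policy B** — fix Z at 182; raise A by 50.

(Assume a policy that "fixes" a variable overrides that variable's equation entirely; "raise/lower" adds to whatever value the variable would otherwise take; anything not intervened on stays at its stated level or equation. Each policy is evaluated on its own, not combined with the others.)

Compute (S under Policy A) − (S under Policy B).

-279

Policy A (U := 148, Z := 213):
  A = 21
  U = 148
  Z = 213
  S = -25 − 2·21 + 148 − 2·213 = -345
Policy B (Z := 182, A + 50):
  A = 21 + 50 = 71
  U = 39 + 6·71 = 465
  Z = 182
  S = -25 − 2·71 + 465 − 2·182 = -66
S: -345 − (-66) = -279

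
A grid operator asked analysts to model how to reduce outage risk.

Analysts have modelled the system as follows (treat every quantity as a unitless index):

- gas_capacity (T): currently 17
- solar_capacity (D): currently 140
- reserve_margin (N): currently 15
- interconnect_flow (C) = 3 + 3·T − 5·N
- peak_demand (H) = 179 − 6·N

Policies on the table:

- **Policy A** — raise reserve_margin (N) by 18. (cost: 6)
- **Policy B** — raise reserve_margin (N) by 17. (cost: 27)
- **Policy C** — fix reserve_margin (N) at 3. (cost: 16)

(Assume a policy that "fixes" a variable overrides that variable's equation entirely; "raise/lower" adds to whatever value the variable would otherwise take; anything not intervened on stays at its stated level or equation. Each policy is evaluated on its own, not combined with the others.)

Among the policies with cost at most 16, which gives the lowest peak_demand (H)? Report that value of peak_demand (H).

Policy A (N + 18):
  N = 15 + 18 = 33
  H = 179 − 6·33 = -19
Policy C (N := 3):
  N = 3
  H = 179 − 6·3 = 161
Comparing — Policy A: H=-19, Policy C: H=161. Lowest is -19 (Policy A).

-19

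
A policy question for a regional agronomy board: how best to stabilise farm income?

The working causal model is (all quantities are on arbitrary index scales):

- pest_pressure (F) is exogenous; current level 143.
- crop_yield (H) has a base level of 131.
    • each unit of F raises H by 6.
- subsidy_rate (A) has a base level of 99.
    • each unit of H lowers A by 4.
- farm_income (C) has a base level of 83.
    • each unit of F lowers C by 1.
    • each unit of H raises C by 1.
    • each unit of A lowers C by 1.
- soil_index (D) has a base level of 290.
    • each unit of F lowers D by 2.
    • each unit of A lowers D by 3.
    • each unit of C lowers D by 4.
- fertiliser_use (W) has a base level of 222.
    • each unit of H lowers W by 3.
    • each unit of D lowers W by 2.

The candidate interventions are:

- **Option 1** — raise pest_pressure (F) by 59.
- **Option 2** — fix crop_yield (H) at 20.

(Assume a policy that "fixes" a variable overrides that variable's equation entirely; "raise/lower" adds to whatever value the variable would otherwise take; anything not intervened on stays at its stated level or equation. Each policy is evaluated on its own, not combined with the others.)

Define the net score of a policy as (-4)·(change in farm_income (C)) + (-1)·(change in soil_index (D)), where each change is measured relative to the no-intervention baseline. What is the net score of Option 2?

Baseline:
  F = 143
  H = 131 + 6·143 = 989
  A = 99 − 4·989 = -3857
  C = 83 − 143 + 989 − (-3857) = 4786
  D = 290 − 2·143 − 3·(-3857) − 4·4786 = -7569
Option 2 (H := 20):
  F = 143
  H = 20
  A = 99 − 4·20 = 19
  C = 83 − 143 + 20 − 19 = -59
  D = 290 − 2·143 − 3·19 − 4·(-59) = 183
ΔC = -59 − 4786 = -4845; ΔD = 183 − (-7569) = 7752
Score = (-4)·(-4845) + (-1)·7752 = 11628

11628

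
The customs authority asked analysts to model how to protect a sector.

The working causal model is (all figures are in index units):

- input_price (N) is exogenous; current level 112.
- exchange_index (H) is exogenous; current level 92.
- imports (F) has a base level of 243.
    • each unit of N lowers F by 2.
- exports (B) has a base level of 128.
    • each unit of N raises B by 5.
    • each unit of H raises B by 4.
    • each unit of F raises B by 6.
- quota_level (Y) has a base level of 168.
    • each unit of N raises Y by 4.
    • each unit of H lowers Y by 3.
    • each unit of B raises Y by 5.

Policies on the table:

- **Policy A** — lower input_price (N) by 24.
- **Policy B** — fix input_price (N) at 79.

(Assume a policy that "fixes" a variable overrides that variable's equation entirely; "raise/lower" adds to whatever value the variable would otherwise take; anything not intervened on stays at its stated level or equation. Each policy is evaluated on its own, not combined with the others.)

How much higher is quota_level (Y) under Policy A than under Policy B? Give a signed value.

-279

Policy A (N − 24):
  N = 112 − 24 = 88
  H = 92
  F = 243 − 2·88 = 67
  B = 128 + 5·88 + 4·92 + 6·67 = 1338
  Y = 168 + 4·88 − 3·92 + 5·1338 = 6934
Policy B (N := 79):
  N = 79
  H = 92
  F = 243 − 2·79 = 85
  B = 128 + 5·79 + 4·92 + 6·85 = 1401
  Y = 168 + 4·79 − 3·92 + 5·1401 = 7213
Y: 6934 − 7213 = -279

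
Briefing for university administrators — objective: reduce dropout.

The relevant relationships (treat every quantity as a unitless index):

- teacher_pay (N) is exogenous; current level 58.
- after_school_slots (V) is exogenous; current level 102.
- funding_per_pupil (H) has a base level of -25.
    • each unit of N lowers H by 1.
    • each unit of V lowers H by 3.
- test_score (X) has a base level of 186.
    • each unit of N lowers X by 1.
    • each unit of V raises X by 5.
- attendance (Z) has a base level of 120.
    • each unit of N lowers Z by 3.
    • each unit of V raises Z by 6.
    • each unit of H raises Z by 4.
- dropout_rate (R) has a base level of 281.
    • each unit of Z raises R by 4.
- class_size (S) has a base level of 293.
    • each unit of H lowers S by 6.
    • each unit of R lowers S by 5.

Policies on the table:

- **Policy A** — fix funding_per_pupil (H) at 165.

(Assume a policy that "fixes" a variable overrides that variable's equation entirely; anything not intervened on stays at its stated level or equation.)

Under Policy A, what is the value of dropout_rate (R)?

Policy A (H := 165):
  N = 58
  V = 102
  H = 165
  Z = 120 − 3·58 + 6·102 + 4·165 = 1218
  R = 281 + 4·1218 = 5153

5153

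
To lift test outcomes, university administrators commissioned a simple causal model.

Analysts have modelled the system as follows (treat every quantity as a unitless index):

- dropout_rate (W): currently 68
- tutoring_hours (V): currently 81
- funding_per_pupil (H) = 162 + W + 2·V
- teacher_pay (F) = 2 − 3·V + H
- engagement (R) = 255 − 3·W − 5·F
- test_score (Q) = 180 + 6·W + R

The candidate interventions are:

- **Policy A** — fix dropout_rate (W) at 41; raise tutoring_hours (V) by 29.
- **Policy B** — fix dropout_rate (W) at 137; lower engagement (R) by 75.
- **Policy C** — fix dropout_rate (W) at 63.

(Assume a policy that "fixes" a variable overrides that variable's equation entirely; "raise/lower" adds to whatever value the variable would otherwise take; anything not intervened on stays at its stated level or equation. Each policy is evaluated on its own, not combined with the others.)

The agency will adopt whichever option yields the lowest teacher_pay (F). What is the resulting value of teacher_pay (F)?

Policy A (W := 41, V + 29):
  W = 41
  V = 81 + 29 = 110
  H = 162 + 41 + 2·110 = 423
  F = 2 − 3·110 + 423 = 95
Policy B (W := 137, R − 75):
  W = 137
  V = 81
  H = 162 + 137 + 2·81 = 461
  F = 2 − 3·81 + 461 = 220
Policy C (W := 63):
  W = 63
  V = 81
  H = 162 + 63 + 2·81 = 387
  F = 2 − 3·81 + 387 = 146
Comparing — Policy A: F=95, Policy B: F=220, Policy C: F=146. Lowest is 95 (Policy A).

95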